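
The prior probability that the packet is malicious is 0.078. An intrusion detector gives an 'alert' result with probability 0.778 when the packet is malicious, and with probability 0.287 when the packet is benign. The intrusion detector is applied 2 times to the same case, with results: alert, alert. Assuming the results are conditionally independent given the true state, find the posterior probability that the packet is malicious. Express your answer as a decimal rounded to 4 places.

Let H be the event that the packet is malicious; start with P(H) = 0.078. P('alert'|H) = 0.778, P('alert'|¬H) = 0.287.
Update on result 1 ('alert'): P(H) ← 0.778·0.0780 / (0.778·0.0780 + 0.287·0.9220) = 0.060684/0.32530 = 0.1865.
Update on result 2 ('alert'): P(H) ← 0.778·0.1865 / (0.778·0.1865 + 0.287·0.8135) = 0.14514/0.37860 = 0.3834.

Posterior P(H) ≈ 0.3834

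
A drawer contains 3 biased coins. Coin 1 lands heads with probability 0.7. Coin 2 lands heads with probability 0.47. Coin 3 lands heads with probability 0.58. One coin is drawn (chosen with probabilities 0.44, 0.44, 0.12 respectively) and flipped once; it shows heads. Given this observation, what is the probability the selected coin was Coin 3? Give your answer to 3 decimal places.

Posterior probability ≈ 0.119

Tabulate prior·likelihood by source: [1] prior 0.44, lik 0.7, product 0.3080; [2] prior 0.44, lik 0.47, product 0.2068; [3] prior 0.12, lik 0.58, product 0.06960.
Normalizing constant = 0.58440; the posterior for Coin 3 is its product over the sum, 0.06960/0.58440 = 0.119.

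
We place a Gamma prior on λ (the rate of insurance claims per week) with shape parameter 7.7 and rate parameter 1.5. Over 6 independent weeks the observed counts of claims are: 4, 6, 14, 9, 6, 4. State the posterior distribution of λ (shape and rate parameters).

Posterior: Gamma(shape=50.7, rate=7.5)

The Poisson likelihood adds the total count to the shape and the number of exposure periods to the rate. Here ∑xᵢ = 43 and n = 6, so shape 7.7→50.7 and rate 1.5→7.5.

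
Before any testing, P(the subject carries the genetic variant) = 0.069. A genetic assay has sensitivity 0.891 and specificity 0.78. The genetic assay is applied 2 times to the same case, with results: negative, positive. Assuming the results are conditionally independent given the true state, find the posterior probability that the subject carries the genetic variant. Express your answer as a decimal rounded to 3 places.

Let H be the event that the subject carries the genetic variant; start with P(H) = 0.069. P('positive'|H) = 0.891, P('positive'|¬H) = 0.22.
Update on result 1 ('negative'): P(H) ← 0.109·0.0690 / (0.109·0.0690 + 0.78·0.9310) = 0.0075210/0.73370 = 0.0103.
Update on result 2 ('positive'): P(H) ← 0.891·0.0103 / (0.891·0.0103 + 0.22·0.9897) = 0.0091334/0.22688 = 0.0403.

Posterior P(H) ≈ 0.040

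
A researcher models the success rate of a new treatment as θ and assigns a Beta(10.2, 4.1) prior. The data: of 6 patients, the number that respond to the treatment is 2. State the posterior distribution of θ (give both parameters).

Observing 2 successes and 4 failures updates Beta(10.2, 4.1) by adding the success and failure counts to the two shape parameters: α = 10.2+2 = 12.2, β = 4.1+4 = 8.1.

Posterior: Beta(12.2, 8.1)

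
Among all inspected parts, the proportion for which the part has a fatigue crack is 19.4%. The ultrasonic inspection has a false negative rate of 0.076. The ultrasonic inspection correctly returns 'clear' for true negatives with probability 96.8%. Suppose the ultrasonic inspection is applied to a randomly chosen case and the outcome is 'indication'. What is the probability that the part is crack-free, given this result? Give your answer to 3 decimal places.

Let H be the event that the part has a fatigue crack. P(H) = 0.194, so P(¬H) = 0.806. With E the 'indication' result, P(E|H) = 0.924 and P(E|¬H) = 0.032.
P(E) = 0.924·0.194 + 0.032·0.806 = 0.17926 + 0.025792 = 0.20505.
By Bayes' theorem, P(H|E) = 0.17926 / 0.20505 = 0.874. Hence P(¬H|E) = 1 − 0.874 = 0.126.

P(¬H | E) ≈ 0.126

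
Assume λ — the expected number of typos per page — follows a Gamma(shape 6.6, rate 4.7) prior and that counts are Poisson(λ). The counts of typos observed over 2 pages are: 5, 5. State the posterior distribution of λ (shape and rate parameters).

The Poisson likelihood adds the total count to the shape and the number of exposure periods to the rate. Here ∑xᵢ = 10 and n = 2, so shape 6.6→16.6 and rate 4.7→6.7.

Posterior: Gamma(shape=16.6, rate=6.7)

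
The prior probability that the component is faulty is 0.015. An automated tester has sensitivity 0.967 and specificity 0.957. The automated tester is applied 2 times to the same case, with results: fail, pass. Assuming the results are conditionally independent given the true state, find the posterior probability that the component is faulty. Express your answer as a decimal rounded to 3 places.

Let H be the event that the component is faulty; start with P(H) = 0.015. P('fail'|H) = 0.967, P('fail'|¬H) = 0.043.
Update on result 1 ('fail'): P(H) ← 0.967·0.0150 / (0.967·0.0150 + 0.043·0.9850) = 0.014505/0.056860 = 0.2551.
Update on result 2 ('pass'): P(H) ← 0.033·0.2551 / (0.033·0.2551 + 0.957·0.7449) = 0.0084183/0.72129 = 0.0117.

Posterior P(H) ≈ 0.012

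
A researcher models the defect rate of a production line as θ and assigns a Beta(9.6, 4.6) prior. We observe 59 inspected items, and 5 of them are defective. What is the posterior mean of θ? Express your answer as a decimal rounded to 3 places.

Posterior mean ≈ 0.199

Observing 5 successes and 54 failures updates Beta(9.6, 4.6) by adding the success and failure counts to the two shape parameters: α = 9.6+5 = 14.6, β = 4.6+54 = 58.6.
E[θ | data] = 14.6/(14.6+58.6) = 0.199.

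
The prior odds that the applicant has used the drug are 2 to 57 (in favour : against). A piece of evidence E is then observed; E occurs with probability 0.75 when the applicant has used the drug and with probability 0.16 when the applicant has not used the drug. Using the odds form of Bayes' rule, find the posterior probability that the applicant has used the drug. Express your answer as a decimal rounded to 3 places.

Posterior probability ≈ 0.141

Prior odds = 2/57 = 0.035088. In log-odds, ln(0.035088) = -3.3499.
Add log likelihood ratio: ln(4.6875) = 1.5449.
Posterior log-odds = -1.8050, so posterior odds = exp(-1.8050) = 0.16447. Converting, P(H|E) = 0.16447/1.1645 = 0.141.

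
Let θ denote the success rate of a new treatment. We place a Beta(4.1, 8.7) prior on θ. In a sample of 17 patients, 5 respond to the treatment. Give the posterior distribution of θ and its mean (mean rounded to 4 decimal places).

Posterior: Beta(9.1, 20.7); mean ≈ 0.3054

Observing 5 successes and 12 failures updates Beta(4.1, 8.7) by adding the success and failure counts to the two shape parameters: α = 4.1+5 = 9.1, β = 8.7+12 = 20.7.
Posterior mean = α/(α+β) = 9.1/29.8 = 0.3054.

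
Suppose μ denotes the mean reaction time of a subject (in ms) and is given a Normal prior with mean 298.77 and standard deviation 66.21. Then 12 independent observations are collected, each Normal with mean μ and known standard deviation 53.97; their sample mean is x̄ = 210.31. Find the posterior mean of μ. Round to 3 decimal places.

Prior precision 1/τ₀² = 1/66.21² = 0.00022811; data precision n/σ² = 12/53.97² = 0.00411980.
Posterior precision = 0.00022811 + 0.00411980 = 0.00434792.
Posterior mean = (0.00022811·298.77 + 0.00411980·210.31) / 0.00434792 = 214.951.

Posterior mean ≈ 214.951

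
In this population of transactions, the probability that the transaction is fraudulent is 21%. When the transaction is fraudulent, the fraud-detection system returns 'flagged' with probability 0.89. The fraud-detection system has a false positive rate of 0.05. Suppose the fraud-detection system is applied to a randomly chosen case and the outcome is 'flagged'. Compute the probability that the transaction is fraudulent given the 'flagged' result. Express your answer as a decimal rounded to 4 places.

Let H be the event that the transaction is fraudulent. P(H) = 0.21, so P(¬H) = 0.79. With E the 'flagged' result, P(E|H) = 0.89 and P(E|¬H) = 0.05.
P(E) = 0.89·0.21 + 0.05·0.79 = 0.18690 + 0.039500 = 0.22640.
By Bayes' theorem, P(H|E) = 0.18690 / 0.22640 = 0.8255.

P(H | E) ≈ 0.8255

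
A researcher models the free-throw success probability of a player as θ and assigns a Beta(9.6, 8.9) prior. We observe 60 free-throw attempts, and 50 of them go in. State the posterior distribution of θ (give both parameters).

Observing 50 successes and 10 failures updates Beta(9.6, 8.9) by adding the success and failure counts to the two shape parameters: α = 9.6+50 = 59.6, β = 8.9+10 = 18.9.

Posterior: Beta(59.6, 18.9)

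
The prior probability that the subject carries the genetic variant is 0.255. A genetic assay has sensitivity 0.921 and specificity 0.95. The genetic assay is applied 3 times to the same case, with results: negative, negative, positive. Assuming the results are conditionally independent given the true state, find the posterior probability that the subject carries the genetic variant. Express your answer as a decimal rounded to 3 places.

Posterior P(H) ≈ 0.042

With H the event that the subject carries the genetic variant, the joint likelihood of the observed sequence is P(data|H) = 0.079·0.079·0.921 = 0.0057480 and P(data|¬H) = 0.95·0.95·0.05 = 0.045125.
Bayes: P(H|data) = 0.255·0.0057480 / (0.255·0.0057480 + 0.745·0.045125) = 0.0014657/0.035084 = 0.0418.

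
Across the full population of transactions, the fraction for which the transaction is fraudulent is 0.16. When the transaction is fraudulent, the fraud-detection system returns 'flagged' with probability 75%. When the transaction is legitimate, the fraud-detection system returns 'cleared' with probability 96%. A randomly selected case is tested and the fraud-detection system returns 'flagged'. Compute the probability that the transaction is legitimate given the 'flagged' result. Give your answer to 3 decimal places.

Write H for 'the transaction is fraudulent'. Prior odds H:¬H = 0.16/0.84 = 0.19048. For the 'flagged' outcome, the likelihood ratio is 0.75/0.04 = 18.750.
Posterior odds = 0.19048 × 18.750 = 3.5714, so P(H|E) = 3.5714/(1+3.5714) = 0.781. Then P(¬H|E) = 1 − 0.781 = 0.219.

P(¬H | E) ≈ 0.219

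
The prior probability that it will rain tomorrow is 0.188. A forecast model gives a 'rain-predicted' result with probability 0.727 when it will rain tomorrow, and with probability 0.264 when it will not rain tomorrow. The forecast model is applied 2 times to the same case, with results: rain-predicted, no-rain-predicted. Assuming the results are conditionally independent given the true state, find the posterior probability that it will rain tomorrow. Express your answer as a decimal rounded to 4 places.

Let H be the event that it will rain tomorrow; start with P(H) = 0.188. P('rain-predicted'|H) = 0.727, P('rain-predicted'|¬H) = 0.264.
Update on result 1 ('rain-predicted'): P(H) ← 0.727·0.1880 / (0.727·0.1880 + 0.264·0.8120) = 0.13668/0.35104 = 0.3893.
Update on result 2 ('no-rain-predicted'): P(H) ← 0.273·0.3893 / (0.273·0.3893 + 0.736·0.6107) = 0.10629/0.55573 = 0.1913.

Posterior P(H) ≈ 0.1913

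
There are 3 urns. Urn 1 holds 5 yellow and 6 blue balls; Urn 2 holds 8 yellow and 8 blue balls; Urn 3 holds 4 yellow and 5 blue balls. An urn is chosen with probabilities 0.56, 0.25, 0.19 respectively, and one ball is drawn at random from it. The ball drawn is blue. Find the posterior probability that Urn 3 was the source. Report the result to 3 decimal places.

Posterior probability ≈ 0.197

P(blue|Urn 1) = 0.5455; P(blue|Urn 2) = 0.5; P(blue|Urn 3) = 0.5556.
Prior × likelihood for each source: 0.56·0.5455=0.3055, 0.25·0.5=0.1250, 0.19·0.5556=0.1056. Summing gives P(blue) = 0.53601.
P(Urn 3 | blue) = 0.1056 / 0.53601 = 0.197.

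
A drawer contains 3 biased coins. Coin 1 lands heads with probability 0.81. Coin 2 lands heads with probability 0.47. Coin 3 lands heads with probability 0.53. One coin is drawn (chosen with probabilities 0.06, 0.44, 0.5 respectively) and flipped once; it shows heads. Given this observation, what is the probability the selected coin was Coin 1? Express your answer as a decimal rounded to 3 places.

P(heads|C1) = 0.81; P(heads|C2) = 0.47; P(heads|C3) = 0.53.
Prior × likelihood for each source: 0.06·0.81=0.04860, 0.44·0.47=0.2068, 0.5·0.53=0.2650. Summing gives P(heads) = 0.52040.
P(Coin 1 | heads) = 0.04860 / 0.52040 = 0.093.

Posterior probability ≈ 0.093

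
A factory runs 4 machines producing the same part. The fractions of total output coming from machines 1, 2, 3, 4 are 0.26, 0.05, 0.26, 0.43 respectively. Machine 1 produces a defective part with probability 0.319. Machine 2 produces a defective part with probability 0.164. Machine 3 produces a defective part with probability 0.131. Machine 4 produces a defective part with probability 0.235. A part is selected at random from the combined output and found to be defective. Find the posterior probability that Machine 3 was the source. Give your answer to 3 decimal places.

Posterior probability ≈ 0.151

Tabulate prior·likelihood by source: [1] prior 0.26, lik 0.319, product 0.08294; [2] prior 0.05, lik 0.164, product 0.008200; [3] prior 0.26, lik 0.131, product 0.03406; [4] prior 0.43, lik 0.235, product 0.1010.
Normalizing constant = 0.22625; the posterior for Machine 3 is its product over the sum, 0.03406/0.22625 = 0.151.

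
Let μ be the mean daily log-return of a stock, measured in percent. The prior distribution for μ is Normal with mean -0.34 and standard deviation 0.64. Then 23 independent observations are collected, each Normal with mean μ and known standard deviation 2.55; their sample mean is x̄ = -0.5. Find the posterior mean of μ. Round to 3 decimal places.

Posterior mean ≈ -0.435

With known σ, the Normal prior is conjugate. Weight on the data is w = (n/σ²)/(n/σ² + 1/τ₀²) = 3.53710/(3.53710+2.44141) = 0.59164.
Posterior mean = w·x̄ + (1−w)·μ₀ = 0.59164·-0.5 + 0.40836·-0.34 = -0.435.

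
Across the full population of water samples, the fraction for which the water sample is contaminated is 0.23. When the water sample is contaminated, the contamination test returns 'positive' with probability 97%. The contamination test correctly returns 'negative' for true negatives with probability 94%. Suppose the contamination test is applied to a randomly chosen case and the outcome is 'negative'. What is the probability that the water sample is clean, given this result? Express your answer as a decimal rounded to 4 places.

Write H for 'the water sample is contaminated'. Prior odds H:¬H = 0.23/0.77 = 0.29870. For the 'negative' outcome, the likelihood ratio is 0.03/0.94 = 0.031915.
Posterior odds = 0.29870 × 0.031915 = 0.0095330, so P(H|E) = 0.0095330/(1+0.0095330) = 0.0094. Then P(¬H|E) = 1 − 0.0094 = 0.9906.

P(¬H | E) ≈ 0.9906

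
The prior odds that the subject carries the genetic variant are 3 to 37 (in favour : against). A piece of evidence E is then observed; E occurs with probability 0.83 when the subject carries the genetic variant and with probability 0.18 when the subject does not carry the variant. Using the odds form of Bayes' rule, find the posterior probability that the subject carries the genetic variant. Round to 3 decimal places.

Prior odds = 3/37 = 0.081081. In log-odds, ln(0.081081) = -2.5123.
Add log likelihood ratio: ln(4.6111) = 1.5285.
Posterior log-odds = -0.98384, so posterior odds = exp(-0.98384) = 0.37387. Converting, P(H|E) = 0.37387/1.3739 = 0.272.

Posterior probability ≈ 0.272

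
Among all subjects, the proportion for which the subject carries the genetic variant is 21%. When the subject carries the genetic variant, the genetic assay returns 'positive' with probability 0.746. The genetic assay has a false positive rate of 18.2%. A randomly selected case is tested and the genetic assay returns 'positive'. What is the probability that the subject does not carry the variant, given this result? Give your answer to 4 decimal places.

Let H be the event that the subject carries the genetic variant. P(H) = 0.21, so P(¬H) = 0.79. With E the 'positive' result, P(E|H) = 0.746 and P(E|¬H) = 0.182.
P(E) = 0.746·0.21 + 0.182·0.79 = 0.15666 + 0.14378 = 0.30044.
By Bayes' theorem, P(H|E) = 0.15666 / 0.30044 = 0.5214. Hence P(¬H|E) = 1 − 0.5214 = 0.4786.

P(¬H | E) ≈ 0.4786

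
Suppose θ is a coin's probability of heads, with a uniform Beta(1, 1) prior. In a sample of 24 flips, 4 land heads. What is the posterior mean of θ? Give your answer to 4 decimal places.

The binomial likelihood is conjugate to the Beta prior: with 4 successes and 20 failures, the posterior is Beta(1+4, 1+20) = Beta(5, 21).
Posterior mean = α/(α+β) = 5/26 = 0.1923.

Posterior mean ≈ 0.1923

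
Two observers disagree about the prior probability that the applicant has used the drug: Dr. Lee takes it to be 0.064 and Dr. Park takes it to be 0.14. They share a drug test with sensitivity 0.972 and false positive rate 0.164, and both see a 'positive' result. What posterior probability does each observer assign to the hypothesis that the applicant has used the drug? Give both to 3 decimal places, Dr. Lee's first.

The likelihood ratio for a 'positive' result is 0.972/0.164 = 5.9268.
Dr. Lee: prior odds 0.064/0.936 = 0.068376; posterior odds 0.40525; posterior probability 0.288.
Dr. Park: prior odds 0.14/0.86 = 0.16279; posterior odds 0.96483; posterior probability 0.491.

Dr. Lee: 0.288; Dr. Park: 0.491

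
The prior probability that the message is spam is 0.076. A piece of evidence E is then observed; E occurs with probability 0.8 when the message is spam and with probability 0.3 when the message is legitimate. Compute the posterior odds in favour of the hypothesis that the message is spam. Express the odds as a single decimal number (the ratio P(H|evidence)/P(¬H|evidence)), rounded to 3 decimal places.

Posterior odds ≈ 0.219

Prior odds = 0.076/(1−0.076) = 0.082251. In log-odds, ln(0.082251) = -2.4980.
Add log likelihood ratio: ln(2.6667) = 0.98083.
Posterior log-odds = -1.5171, so posterior odds = exp(-1.5171) = 0.21934.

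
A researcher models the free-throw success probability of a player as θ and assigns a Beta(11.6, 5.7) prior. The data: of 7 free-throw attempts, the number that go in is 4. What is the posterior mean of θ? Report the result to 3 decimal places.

Posterior mean ≈ 0.642

The binomial likelihood is conjugate to the Beta prior: with 4 successes and 3 failures, the posterior is Beta(11.6+4, 5.7+3) = Beta(15.6, 8.7).
E[θ | data] = 15.6/(15.6+8.7) = 0.642.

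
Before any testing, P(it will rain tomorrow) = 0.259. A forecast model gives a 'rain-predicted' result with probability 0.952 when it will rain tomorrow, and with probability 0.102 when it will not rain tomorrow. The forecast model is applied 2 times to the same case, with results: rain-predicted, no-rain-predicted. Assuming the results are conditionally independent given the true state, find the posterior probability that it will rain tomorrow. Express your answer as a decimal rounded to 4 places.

Posterior P(H) ≈ 0.1485

Let H be the event that it will rain tomorrow; start with P(H) = 0.259. P('rain-predicted'|H) = 0.952, P('rain-predicted'|¬H) = 0.102.
Update on result 1 ('rain-predicted'): P(H) ← 0.952·0.2590 / (0.952·0.2590 + 0.102·0.7410) = 0.24657/0.32215 = 0.7654.
Update on result 2 ('no-rain-predicted'): P(H) ← 0.048·0.7654 / (0.048·0.7654 + 0.898·0.2346) = 0.036738/0.24742 = 0.1485.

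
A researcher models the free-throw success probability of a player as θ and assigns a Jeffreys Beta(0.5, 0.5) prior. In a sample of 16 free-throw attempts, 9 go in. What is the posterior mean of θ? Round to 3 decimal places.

The binomial likelihood is conjugate to the Beta prior: with 9 successes and 7 failures, the posterior is Beta(0.5+9, 0.5+7) = Beta(9.5, 7.5).
Posterior mean = α/(α+β) = 9.5/17 = 0.559.

Posterior mean ≈ 0.559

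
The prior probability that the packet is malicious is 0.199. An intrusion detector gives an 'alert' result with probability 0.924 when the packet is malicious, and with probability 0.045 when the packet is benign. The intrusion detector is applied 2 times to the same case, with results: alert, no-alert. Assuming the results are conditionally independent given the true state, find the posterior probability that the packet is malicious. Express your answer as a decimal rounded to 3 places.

With H the event that the packet is malicious, the joint likelihood of the observed sequence is P(data|H) = 0.924·0.076 = 0.070224 and P(data|¬H) = 0.045·0.955 = 0.042975.
Bayes: P(H|data) = 0.199·0.070224 / (0.199·0.070224 + 0.801·0.042975) = 0.013975/0.048398 = 0.2887.

Posterior P(H) ≈ 0.289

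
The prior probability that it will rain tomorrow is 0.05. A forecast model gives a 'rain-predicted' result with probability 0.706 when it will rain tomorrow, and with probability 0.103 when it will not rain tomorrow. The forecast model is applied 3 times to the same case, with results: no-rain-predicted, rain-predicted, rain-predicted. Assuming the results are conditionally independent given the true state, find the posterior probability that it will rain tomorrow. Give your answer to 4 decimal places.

Let H be the event that it will rain tomorrow; start with P(H) = 0.05. P('rain-predicted'|H) = 0.706, P('rain-predicted'|¬H) = 0.103.
Update on result 1 ('no-rain-predicted'): P(H) ← 0.294·0.0500 / (0.294·0.0500 + 0.897·0.9500) = 0.014700/0.86685 = 0.0170.
Update on result 2 ('rain-predicted'): P(H) ← 0.706·0.0170 / (0.706·0.0170 + 0.103·0.9830) = 0.011972/0.11323 = 0.1057.
Update on result 3 ('rain-predicted'): P(H) ← 0.706·0.1057 / (0.706·0.1057 + 0.103·0.8943) = 0.074651/0.16676 = 0.4477.

Posterior P(H) ≈ 0.4477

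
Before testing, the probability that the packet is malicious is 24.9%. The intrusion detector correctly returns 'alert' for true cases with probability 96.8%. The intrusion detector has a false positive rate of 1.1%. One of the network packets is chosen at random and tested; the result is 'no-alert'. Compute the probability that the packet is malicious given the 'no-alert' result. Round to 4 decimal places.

P(H | E) ≈ 0.0106

Write H for 'the packet is malicious'. Prior odds H:¬H = 0.249/0.751 = 0.33156. For the 'no-alert' outcome, the likelihood ratio is 0.032/0.989 = 0.032356.
Posterior odds = 0.33156 × 0.032356 = 0.010728, so P(H|E) = 0.010728/(1+0.010728) = 0.0106.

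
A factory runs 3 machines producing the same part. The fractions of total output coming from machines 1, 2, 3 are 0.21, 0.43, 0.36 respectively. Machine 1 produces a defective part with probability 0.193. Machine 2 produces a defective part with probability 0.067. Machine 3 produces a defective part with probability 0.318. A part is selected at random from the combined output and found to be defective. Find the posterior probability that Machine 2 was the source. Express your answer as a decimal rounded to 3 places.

Posterior probability ≈ 0.157

Tabulate prior·likelihood by source: [1] prior 0.21, lik 0.193, product 0.04053; [2] prior 0.43, lik 0.067, product 0.02881; [3] prior 0.36, lik 0.318, product 0.1145.
Normalizing constant = 0.18382; the posterior for Machine 2 is its product over the sum, 0.02881/0.18382 = 0.157.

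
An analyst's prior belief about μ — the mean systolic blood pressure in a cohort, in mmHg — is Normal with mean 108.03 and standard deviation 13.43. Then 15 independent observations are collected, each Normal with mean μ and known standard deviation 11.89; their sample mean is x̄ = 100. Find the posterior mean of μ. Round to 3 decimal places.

With known σ, the Normal prior is conjugate. Weight on the data is w = (n/σ²)/(n/σ² + 1/τ₀²) = 0.106103/(0.106103+0.00554432) = 0.95034.
Posterior mean = w·x̄ + (1−w)·μ₀ = 0.95034·100 + 0.049659·108.03 = 100.399.

Posterior mean ≈ 100.399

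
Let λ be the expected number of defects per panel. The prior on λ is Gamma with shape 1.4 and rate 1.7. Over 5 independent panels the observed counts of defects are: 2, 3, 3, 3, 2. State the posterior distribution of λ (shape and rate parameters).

The Poisson likelihood adds the total count to the shape and the number of exposure periods to the rate. Here ∑xᵢ = 13 and n = 5, so shape 1.4→14.4 and rate 1.7→6.7.

Posterior: Gamma(shape=14.4, rate=6.7)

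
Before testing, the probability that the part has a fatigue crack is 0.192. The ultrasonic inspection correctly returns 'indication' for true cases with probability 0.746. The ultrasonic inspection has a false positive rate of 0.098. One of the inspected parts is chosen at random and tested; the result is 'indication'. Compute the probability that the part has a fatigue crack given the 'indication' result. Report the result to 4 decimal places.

Let H be the event that the part has a fatigue crack. P(H) = 0.192, so P(¬H) = 0.808. With E the 'indication' result, P(E|H) = 0.746 and P(E|¬H) = 0.098.
P(E) = 0.746·0.192 + 0.098·0.808 = 0.14323 + 0.079184 = 0.22242.
By Bayes' theorem, P(H|E) = 0.14323 / 0.22242 = 0.6440.

P(H | E) ≈ 0.6440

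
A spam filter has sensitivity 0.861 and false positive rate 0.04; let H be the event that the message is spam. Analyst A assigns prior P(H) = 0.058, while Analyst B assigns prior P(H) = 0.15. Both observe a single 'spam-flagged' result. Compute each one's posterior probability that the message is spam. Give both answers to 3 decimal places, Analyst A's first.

Analyst A: 0.570; Analyst B: 0.792

The likelihood ratio for a 'spam-flagged' result is 0.861/0.04 = 21.525.
Analyst A: prior odds 0.058/0.942 = 0.061571; posterior odds 1.3253; posterior probability 0.570.
Analyst B: prior odds 0.15/0.85 = 0.17647; posterior odds 3.7985; posterior probability 0.792.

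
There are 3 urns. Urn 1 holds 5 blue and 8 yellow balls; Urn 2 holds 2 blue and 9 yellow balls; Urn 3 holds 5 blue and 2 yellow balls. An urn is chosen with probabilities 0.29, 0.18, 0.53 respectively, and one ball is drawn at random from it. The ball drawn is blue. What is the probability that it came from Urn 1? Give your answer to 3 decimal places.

P(blue|Urn 1) = 0.3846; P(blue|Urn 2) = 0.1818; P(blue|Urn 3) = 0.7143.
Prior × likelihood for each source: 0.29·0.3846=0.1115, 0.18·0.1818=0.03273, 0.53·0.7143=0.3786. Summing gives P(blue) = 0.52284.
P(Urn 1 | blue) = 0.1115 / 0.52284 = 0.213.

Posterior probability ≈ 0.213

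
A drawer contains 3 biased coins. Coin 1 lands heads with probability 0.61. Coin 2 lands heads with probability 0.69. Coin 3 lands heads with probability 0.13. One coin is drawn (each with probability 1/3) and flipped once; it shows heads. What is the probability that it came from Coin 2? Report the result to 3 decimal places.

Posterior probability ≈ 0.483

P(heads|C1) = 0.61; P(heads|C2) = 0.69; P(heads|C3) = 0.13.
Prior × likelihood for each source: 0.333333·0.61=0.2033, 0.333333·0.69=0.2300, 0.333333·0.13=0.04333. Summing gives P(heads) = 0.47667.
P(Coin 2 | heads) = 0.2300 / 0.47667 = 0.483.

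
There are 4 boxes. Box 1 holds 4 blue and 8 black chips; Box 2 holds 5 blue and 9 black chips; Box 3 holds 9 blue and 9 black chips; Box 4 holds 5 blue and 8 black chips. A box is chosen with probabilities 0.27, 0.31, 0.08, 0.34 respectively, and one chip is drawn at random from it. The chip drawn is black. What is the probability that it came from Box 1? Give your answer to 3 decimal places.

Posterior probability ≈ 0.286

Tabulate prior·likelihood by source: [1] prior 0.27, lik 0.6667, product 0.1800; [2] prior 0.31, lik 0.6429, product 0.1993; [3] prior 0.08, lik 0.5, product 0.04000; [4] prior 0.34, lik 0.6154, product 0.2092.
Normalizing constant = 0.62852; the posterior for Box 1 is its product over the sum, 0.1800/0.62852 = 0.286.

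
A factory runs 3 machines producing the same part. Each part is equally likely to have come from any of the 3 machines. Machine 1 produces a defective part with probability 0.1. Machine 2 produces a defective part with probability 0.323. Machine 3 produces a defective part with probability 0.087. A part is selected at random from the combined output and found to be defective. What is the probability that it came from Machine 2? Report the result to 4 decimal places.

Posterior probability ≈ 0.6333

P(defective|M1) = 0.1; P(defective|M2) = 0.323; P(defective|M3) = 0.087.
Prior × likelihood for each source: 0.333333·0.1=0.03333, 0.333333·0.323=0.1077, 0.333333·0.087=0.02900. Summing gives P(defective) = 0.17000.
P(Machine 2 | defective) = 0.1077 / 0.17000 = 0.6333.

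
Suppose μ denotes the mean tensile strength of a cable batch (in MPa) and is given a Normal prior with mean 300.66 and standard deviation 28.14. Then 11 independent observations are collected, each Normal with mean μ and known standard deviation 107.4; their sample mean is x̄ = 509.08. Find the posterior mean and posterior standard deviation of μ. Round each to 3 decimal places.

With known σ, the Normal prior is conjugate. Weight on the data is w = (n/σ²)/(n/σ² + 1/τ₀²) = 0.00095364/(0.00095364+0.00126285) = 0.43025.
Posterior mean = w·x̄ + (1−w)·μ₀ = 0.43025·509.08 + 0.56975·300.66 = 390.332. Posterior variance = 1/(0.00095364+0.00126285) = 451.164, so SD = 21.241.

Posterior mean ≈ 390.332; posterior SD ≈ 21.241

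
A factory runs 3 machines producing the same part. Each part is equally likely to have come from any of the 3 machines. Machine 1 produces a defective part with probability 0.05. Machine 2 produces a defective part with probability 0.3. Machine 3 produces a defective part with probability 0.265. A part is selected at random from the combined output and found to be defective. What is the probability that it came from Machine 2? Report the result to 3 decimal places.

Posterior probability ≈ 0.488

P(defective|M1) = 0.05; P(defective|M2) = 0.3; P(defective|M3) = 0.265.
Prior × likelihood for each source: 0.333333·0.05=0.01667, 0.333333·0.3=0.1000, 0.333333·0.265=0.08833. Summing gives P(defective) = 0.20500.
P(Machine 2 | defective) = 0.1000 / 0.20500 = 0.488.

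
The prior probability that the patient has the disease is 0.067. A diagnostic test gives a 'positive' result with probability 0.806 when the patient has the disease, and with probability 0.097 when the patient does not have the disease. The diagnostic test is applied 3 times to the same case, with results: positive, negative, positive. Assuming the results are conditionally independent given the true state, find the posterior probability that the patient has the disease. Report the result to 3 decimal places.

Posterior P(H) ≈ 0.516

Let H be the event that the patient has the disease; start with P(H) = 0.067. P('positive'|H) = 0.806, P('positive'|¬H) = 0.097.
Update on result 1 ('positive'): P(H) ← 0.806·0.0670 / (0.806·0.0670 + 0.097·0.9330) = 0.054002/0.14450 = 0.3737.
Update on result 2 ('negative'): P(H) ← 0.194·0.3737 / (0.194·0.3737 + 0.903·0.6263) = 0.072499/0.63804 = 0.1136.
Update on result 3 ('positive'): P(H) ← 0.806·0.1136 / (0.806·0.1136 + 0.097·0.8864) = 0.091584/0.17756 = 0.5158.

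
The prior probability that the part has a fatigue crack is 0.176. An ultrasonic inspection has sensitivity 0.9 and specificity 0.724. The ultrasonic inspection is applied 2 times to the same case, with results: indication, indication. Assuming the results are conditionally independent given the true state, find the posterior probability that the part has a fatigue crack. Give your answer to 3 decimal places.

With H the event that the part has a fatigue crack, the joint likelihood of the observed sequence is P(data|H) = 0.9·0.9 = 0.81000 and P(data|¬H) = 0.276·0.276 = 0.076176.
Bayes: P(H|data) = 0.176·0.81000 / (0.176·0.81000 + 0.824·0.076176) = 0.14256/0.20533 = 0.6943.

Posterior P(H) ≈ 0.694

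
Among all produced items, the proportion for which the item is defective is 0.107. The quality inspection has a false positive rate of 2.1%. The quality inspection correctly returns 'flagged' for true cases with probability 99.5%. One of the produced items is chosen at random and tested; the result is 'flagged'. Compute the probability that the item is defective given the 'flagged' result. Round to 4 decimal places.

P(H | E) ≈ 0.8502

Write H for 'the item is defective'. Prior odds H:¬H = 0.107/0.893 = 0.11982. For the 'flagged' outcome, the likelihood ratio is 0.995/0.021 = 47.381.
Posterior odds = 0.11982 × 47.381 = 5.6772, so P(H|E) = 5.6772/(1+5.6772) = 0.8502.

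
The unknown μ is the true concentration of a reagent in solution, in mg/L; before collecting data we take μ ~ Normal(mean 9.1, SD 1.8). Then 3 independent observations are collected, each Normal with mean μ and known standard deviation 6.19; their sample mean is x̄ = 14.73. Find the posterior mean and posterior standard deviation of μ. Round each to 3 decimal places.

Prior precision 1/τ₀² = 1/1.8² = 0.308642; data precision n/σ² = 3/6.19² = 0.0782961.
Posterior precision = 0.308642 + 0.0782961 = 0.386938, giving posterior SD = 1/√0.386938 = 1.608.
Posterior mean = (0.308642·9.1 + 0.0782961·14.73) / 0.386938 = 10.239.

Posterior mean ≈ 10.239; posterior SD ≈ 1.608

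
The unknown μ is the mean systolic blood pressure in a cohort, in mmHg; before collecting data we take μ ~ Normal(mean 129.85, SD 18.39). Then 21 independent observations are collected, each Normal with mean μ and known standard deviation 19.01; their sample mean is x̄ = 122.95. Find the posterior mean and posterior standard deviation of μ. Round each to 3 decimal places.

With known σ, the Normal prior is conjugate. Weight on the data is w = (n/σ²)/(n/σ² + 1/τ₀²) = 0.0581106/(0.0581106+0.00295690) = 0.95158.
Posterior mean = w·x̄ + (1−w)·μ₀ = 0.95158·122.95 + 0.048420·129.85 = 123.284. Posterior variance = 1/(0.0581106+0.00295690) = 16.3753, so SD = 4.047.

Posterior mean ≈ 123.284; posterior SD ≈ 4.047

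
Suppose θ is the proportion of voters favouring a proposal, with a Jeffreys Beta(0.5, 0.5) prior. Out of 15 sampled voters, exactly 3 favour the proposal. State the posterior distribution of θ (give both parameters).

The binomial likelihood is conjugate to the Beta prior: with 3 successes and 12 failures, the posterior is Beta(0.5+3, 0.5+12) = Beta(3.5, 12.5).

Posterior: Beta(3.5, 12.5)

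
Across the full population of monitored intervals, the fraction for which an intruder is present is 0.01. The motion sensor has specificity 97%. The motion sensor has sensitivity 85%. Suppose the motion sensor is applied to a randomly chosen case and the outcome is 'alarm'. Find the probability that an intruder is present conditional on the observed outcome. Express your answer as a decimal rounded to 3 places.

Write H for 'an intruder is present'. Prior odds H:¬H = 0.01/0.99 = 0.010101. For the 'alarm' outcome, the likelihood ratio is 0.85/0.03 = 28.333.
Posterior odds = 0.010101 × 28.333 = 0.28620, so P(H|E) = 0.28620/(1+0.28620) = 0.223.

P(H | E) ≈ 0.223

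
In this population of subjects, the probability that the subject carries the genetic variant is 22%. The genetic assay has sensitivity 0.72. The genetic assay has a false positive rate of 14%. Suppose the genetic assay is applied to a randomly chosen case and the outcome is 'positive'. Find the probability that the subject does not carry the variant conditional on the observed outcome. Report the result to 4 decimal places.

P(¬H | E) ≈ 0.4081

Write H for 'the subject carries the genetic variant'. Prior odds H:¬H = 0.22/0.78 = 0.28205. For the 'positive' outcome, the likelihood ratio is 0.72/0.14 = 5.1429.
Posterior odds = 0.28205 × 5.1429 = 1.4505, so P(H|E) = 1.4505/(1+1.4505) = 0.5919. Then P(¬H|E) = 1 − 0.5919 = 0.4081.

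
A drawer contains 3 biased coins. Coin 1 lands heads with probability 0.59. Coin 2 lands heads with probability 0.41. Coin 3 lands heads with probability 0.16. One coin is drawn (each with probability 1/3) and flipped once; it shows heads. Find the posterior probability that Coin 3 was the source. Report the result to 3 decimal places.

Tabulate prior·likelihood by source: [1] prior 0.333333, lik 0.59, product 0.1967; [2] prior 0.333333, lik 0.41, product 0.1367; [3] prior 0.333333, lik 0.16, product 0.05333.
Normalizing constant = 0.38667; the posterior for Coin 3 is its product over the sum, 0.05333/0.38667 = 0.138.

Posterior probability ≈ 0.138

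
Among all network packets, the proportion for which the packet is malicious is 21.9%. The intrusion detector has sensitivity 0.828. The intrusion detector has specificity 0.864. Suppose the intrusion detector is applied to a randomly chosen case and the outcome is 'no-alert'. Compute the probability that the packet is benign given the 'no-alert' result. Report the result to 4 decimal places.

P(¬H | E) ≈ 0.9471

Let H be the event that the packet is malicious. P(H) = 0.219, so P(¬H) = 0.781. With E the 'no-alert' result, P(E|H) = 0.172 and P(E|¬H) = 0.864.
P(E) = 0.172·0.219 + 0.864·0.781 = 0.037668 + 0.67478 = 0.71245.
By Bayes' theorem, P(H|E) = 0.037668 / 0.71245 = 0.0529. Hence P(¬H|E) = 1 − 0.0529 = 0.9471.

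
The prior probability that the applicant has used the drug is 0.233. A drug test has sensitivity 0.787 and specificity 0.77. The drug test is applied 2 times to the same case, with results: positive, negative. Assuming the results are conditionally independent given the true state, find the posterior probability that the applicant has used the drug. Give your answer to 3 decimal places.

Posterior P(H) ≈ 0.223

Let H be the event that the applicant has used the drug; start with P(H) = 0.233. P('positive'|H) = 0.787, P('positive'|¬H) = 0.23.
Update on result 1 ('positive'): P(H) ← 0.787·0.2330 / (0.787·0.2330 + 0.23·0.7670) = 0.18337/0.35978 = 0.5097.
Update on result 2 ('negative'): P(H) ← 0.213·0.5097 / (0.213·0.5097 + 0.77·0.4903) = 0.10856/0.48611 = 0.2233.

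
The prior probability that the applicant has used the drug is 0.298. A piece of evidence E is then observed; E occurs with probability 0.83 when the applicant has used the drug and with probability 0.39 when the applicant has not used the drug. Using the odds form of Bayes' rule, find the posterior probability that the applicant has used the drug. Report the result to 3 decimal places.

Prior odds = 0.298/(1−0.298) = 0.42450. In log-odds, ln(0.42450) = -0.85684.
Add log likelihood ratio: ln(2.1282) = 0.75528.
Posterior log-odds = -0.10156, so posterior odds = exp(-0.10156) = 0.90343. Converting, P(H|E) = 0.90343/1.9034 = 0.475.

Posterior probability ≈ 0.475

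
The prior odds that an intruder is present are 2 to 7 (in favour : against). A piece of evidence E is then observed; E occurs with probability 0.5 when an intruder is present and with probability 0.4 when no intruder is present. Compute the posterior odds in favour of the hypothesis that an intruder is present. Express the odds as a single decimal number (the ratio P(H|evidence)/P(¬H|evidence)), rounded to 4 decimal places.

Posterior odds ≈ 0.3571

Prior odds = 2/7 = 0.28571. In log-odds, ln(0.28571) = -1.2528.
Add log likelihood ratio: ln(1.2500) = 0.22314.
Posterior log-odds = -1.0296, so posterior odds = exp(-1.0296) = 0.35714.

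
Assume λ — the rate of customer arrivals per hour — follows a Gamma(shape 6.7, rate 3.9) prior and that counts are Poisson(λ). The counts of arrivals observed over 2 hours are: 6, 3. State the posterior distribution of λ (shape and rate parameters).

Posterior: Gamma(shape=15.7, rate=5.9)

Total count ∑xᵢ = 9 over n = 2 hours.
Gamma is conjugate to the Poisson likelihood: posterior is Gamma(shape = 6.7+9 = 15.7, rate = 3.9+2 = 5.9).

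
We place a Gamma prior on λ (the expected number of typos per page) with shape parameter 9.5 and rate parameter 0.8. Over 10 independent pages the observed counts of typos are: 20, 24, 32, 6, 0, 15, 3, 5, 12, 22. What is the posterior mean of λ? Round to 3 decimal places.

The Poisson likelihood adds the total count to the shape and the number of exposure periods to the rate. Here ∑xᵢ = 139 and n = 10, so shape 9.5→148.5 and rate 0.8→10.8.
E[λ | data] = 148.5/10.8 = 13.750.

Posterior mean ≈ 13.750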